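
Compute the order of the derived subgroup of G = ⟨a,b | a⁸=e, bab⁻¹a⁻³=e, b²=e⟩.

G' = [G, G] is generated by all commutators. The generator-pair commutators are: [a, b] = a⁶.
The subgroup they normally generate is {e, a², a⁴, a⁶}, of order 4.
Check: |G/G'| = 16/4 = 4 is the order of the abelianisation.

Answer: 4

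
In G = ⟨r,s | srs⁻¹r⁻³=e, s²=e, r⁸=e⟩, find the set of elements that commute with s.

⟨s⟩ ⊆ C_G(s) since powers of s commute with s; so |C_G(s)| ≥ |⟨s⟩| = 2.
By orbit–stabilizer, |C_G(s)| = |G| / |conj. class of s| = 16 / 4 = 4.
The 4 elements commuting with s are {e, r⁴, s, r⁴s}.

Answer: {e, r⁴, s, r⁴s}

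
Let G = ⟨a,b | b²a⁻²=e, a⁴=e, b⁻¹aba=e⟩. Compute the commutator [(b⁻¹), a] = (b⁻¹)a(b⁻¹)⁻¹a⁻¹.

[(b⁻¹), a] = (b⁻¹)·a·(b⁻¹)⁻¹·a⁻¹.
  (b⁻¹) · a = ab
  (ab) · b = a³
  (a³) · (a³) = a²

Answer: a²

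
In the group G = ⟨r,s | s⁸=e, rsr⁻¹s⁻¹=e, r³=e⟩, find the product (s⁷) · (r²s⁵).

Compute (s⁷) · (r²s⁵) by multiplying left to right and reducing via the relations at each step:
  (s⁷) · r² = r²s⁷
  (r²s⁷) · s⁵ = r²s⁴

Answer: r²s⁴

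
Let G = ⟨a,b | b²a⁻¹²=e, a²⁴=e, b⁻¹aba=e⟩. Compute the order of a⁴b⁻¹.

Compute successive powers until reaching e:
  (a⁴b⁻¹)¹ = a⁴b⁻¹, (a⁴b⁻¹)² = a¹², (a⁴b⁻¹)³ = a⁴b, (a⁴b⁻¹)⁴ = e.
The smallest positive k with (a⁴b⁻¹)ᵏ = e is 4.

Answer: 4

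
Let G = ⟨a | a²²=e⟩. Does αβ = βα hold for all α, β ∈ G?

G has a single generator, so G is cyclic and hence abelian.

Answer: Yes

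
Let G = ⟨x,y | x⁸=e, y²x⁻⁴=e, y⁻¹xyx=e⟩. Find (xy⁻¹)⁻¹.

The order of (xy⁻¹) is 4 (smallest k with (xy⁻¹)ᵏ = e), so (xy⁻¹)⁻¹ = (xy⁻¹)³ = xy.
Check: (xy⁻¹) · (xy) → (xy⁻¹) · x = y⁻¹;   (y⁻¹) · y = e, giving e as required.

Answer: xy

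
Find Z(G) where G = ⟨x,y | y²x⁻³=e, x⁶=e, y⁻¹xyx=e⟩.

An element z ∈ Z(G) iff z commutes with every generator.
For example x³ is central: (x³)·x = x⁴ = x·(x³); (x³)·y = y⁻¹ = y·(x³).
Whereas x ∉ Z(G) since x·y = xy ≠ x²y⁻¹ = y·x.
Checking each of the 12 elements this way gives Z(G) = {e, x³}, of order 2.

Answer: {e, x³}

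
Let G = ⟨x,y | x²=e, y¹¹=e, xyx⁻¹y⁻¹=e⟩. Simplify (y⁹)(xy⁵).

Compute (y⁹) · (xy⁵) by multiplying left to right and reducing via the relations at each step:
  (y⁹) · x = xy⁹
  (xy⁹) · y⁵ = xy³

Answer: xy³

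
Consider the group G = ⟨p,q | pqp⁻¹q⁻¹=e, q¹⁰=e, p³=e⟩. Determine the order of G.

Enumerate words in the generators, reducing via the relations: the distinct elements are
  {e, p, q, pq, p², q², q³, q⁴, q⁵, q⁶, q⁷, q⁸, q⁹, pq², pq³, pq⁴, pq⁵, pq⁶, pq⁷, pq⁸, pq⁹, p²q, p²q², p²q³, p²q⁴, p²q⁵, p²q⁶, p²q⁷, p²q⁸, p²q⁹}.
No further products give new elements, so |G| = 30.

Answer: 30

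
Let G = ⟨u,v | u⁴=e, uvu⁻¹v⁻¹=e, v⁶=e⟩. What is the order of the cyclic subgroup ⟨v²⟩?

|⟨v²⟩| equals the order of v². Compute successive powers until reaching e:
  (v²)¹ = v², (v²)² = v⁴, (v²)³ = e.
The smallest positive k with (v²)ᵏ = e is 3, so |⟨v²⟩| = 3.

Answer: 3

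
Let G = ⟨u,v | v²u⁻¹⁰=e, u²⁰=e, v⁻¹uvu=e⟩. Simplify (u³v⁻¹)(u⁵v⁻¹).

Compute (u³v⁻¹) · (u⁵v⁻¹) by multiplying left to right and reducing via the relations at each step:
  (u³v⁻¹) · u⁵ = u⁸v
  (u⁸v) · v⁻¹ = u⁸

Answer: u⁸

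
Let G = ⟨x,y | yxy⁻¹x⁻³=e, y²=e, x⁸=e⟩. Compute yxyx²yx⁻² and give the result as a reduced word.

Multiply left to right, reducing at each step:
  y · x = x³y
  (x³y) · y = x³
  (x³) · x² = x⁵
  (x⁵) · y = x⁵y
  (x⁵y) · x⁻² = x⁷y

Answer: x⁷y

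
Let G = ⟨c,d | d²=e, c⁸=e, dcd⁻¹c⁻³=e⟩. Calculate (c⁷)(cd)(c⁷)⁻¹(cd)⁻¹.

[(c⁷), (cd)] = (c⁷)·(cd)·(c⁷)⁻¹·(cd)⁻¹.
  (c⁷) · (cd) = d
  d · c = c³d
  (c³d) · (c⁵d) = c²

Answer: c²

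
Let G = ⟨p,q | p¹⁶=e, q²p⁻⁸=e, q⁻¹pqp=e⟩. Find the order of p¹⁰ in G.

Compute successive powers until reaching e:
  (p¹⁰)¹ = p¹⁰, (p¹⁰)² = p⁴, (p¹⁰)³ = p¹⁴, (p¹⁰)⁴ = p⁸, (p¹⁰)⁵ = p², (p¹⁰)⁶ = p¹², (p¹⁰)⁷ = p⁶, (p¹⁰)⁸ = e.
The smallest positive k with (p¹⁰)ᵏ = e is 8.

Answer: 8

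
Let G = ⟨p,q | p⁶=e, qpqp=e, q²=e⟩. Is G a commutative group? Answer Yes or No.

p·q = pq but q·p = p⁵q, so p·q ≠ q·p and G is not abelian.

Answer: No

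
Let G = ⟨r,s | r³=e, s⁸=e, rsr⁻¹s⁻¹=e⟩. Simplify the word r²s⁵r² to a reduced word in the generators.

Multiply left to right, reducing at each step:
  (r²) · s⁵ = r²s⁵
  (r²s⁵) · r² = rs⁵

Answer: rs⁵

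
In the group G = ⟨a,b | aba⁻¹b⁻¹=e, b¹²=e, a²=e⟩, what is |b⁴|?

Compute successive powers until reaching e:
  (b⁴)¹ = b⁴, (b⁴)² = b⁸, (b⁴)³ = e.
The smallest positive k with (b⁴)ᵏ = e is 3.

Answer: 3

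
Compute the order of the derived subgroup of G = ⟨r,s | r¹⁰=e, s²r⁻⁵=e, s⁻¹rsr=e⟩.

G' = [G, G] is generated by all commutators. The generator-pair commutators are: [r, s] = r².
The subgroup they normally generate is {e, r², r⁴, r⁶, r⁸}, of order 5.
Check: |G/G'| = 20/5 = 4 is the order of the abelianisation.

Answer: 5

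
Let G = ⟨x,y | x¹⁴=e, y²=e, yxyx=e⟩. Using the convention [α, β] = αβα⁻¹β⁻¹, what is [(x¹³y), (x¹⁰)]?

[(x¹³y), (x¹⁰)] = (x¹³y)·(x¹⁰)·(x¹³y)⁻¹·(x¹⁰)⁻¹.
  (x¹³y) · (x¹⁰) = x³y
  (x³y) · (x¹³y) = x⁴
  (x⁴) · (x⁴) = x⁸

Answer: x⁸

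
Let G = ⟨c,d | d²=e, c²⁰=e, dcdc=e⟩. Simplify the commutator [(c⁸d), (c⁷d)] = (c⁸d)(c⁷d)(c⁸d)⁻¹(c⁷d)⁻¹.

[(c⁸d), (c⁷d)] = (c⁸d)·(c⁷d)·(c⁸d)⁻¹·(c⁷d)⁻¹.
  (c⁸d) · (c⁷d) = c
  c · (c⁸d) = c⁹d
  (c⁹d) · (c⁷d) = c²

Answer: c²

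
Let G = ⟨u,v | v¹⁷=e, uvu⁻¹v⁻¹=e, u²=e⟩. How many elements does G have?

Enumerate words in the generators, reducing via the relations: the distinct elements are
  {e, u, v, uv, v², v³, v⁴, v⁵, v⁶, v⁷, v⁸, v⁹, uv², uv³, uv⁴, uv⁵, uv⁶, uv⁷, uv⁸, uv⁹, v¹², v¹³, v¹¹, v¹⁰, v¹⁴, v¹⁵, v¹⁶, uv¹², uv¹³, uv¹¹, uv¹⁰, uv¹⁴, uv¹⁵, uv¹⁶}.
No further products give new elements, so |G| = 34.

Answer: 34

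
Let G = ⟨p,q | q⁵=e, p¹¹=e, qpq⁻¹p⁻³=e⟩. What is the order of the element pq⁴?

Compute successive powers until reaching e:
  (pq⁴)¹ = pq⁴, (pq⁴)² = p⁵q³, (pq⁴)³ = p¹⁰q², (pq⁴)⁴ = p⁸q, (pq⁴)⁵ = e.
The smallest positive k with (pq⁴)ᵏ = e is 5.

Answer: 5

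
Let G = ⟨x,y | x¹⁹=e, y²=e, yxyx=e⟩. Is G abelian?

x·y = xy but y·x = x¹⁸y, so x·y ≠ y·x and G is not abelian.

Answer: No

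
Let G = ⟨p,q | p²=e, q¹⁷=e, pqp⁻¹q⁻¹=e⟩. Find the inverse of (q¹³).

The order of (q¹³) is 17 (smallest k with (q¹³)ᵏ = e), so (q¹³)⁻¹ = (q¹³)¹⁶ = q⁴.
Check: (q¹³) · (q⁴) → (q¹³) · q⁴ = e, giving e as required.

Answer: q⁴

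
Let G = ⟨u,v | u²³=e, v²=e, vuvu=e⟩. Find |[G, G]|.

G' = [G, G] is generated by all commutators. The generator-pair commutators are: [u, v] = u².
The subgroup they normally generate is {e, u, u², u³, u⁴, u⁵, u⁶, u⁷, u⁸, u⁹, u¹⁰, u¹¹, u¹², u¹³, u¹⁴, u¹⁵, u¹⁶, u¹⁷, u¹⁸, u¹⁹, u²⁰, u²¹, u²²}, of order 23.
Check: |G/G'| = 46/23 = 2 is the order of the abelianisation.

Answer: 23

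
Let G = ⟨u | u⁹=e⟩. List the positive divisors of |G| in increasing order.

|G| = 9 = 3². By Lagrange's theorem the order of any subgroup divides 9; the divisors of 9 are 1, 3, 9.

Answer: 1, 3, 9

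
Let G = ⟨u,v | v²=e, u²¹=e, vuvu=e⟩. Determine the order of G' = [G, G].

G' = [G, G] is generated by all commutators. The generator-pair commutators are: [u, v] = u².
The subgroup they normally generate is {e, u, u², u³, u⁴, u⁵, u⁶, u⁷, u⁸, u⁹, u¹⁰, u¹¹, u¹², u¹³, u¹⁴, u¹⁵, u¹⁶, u¹⁷, u¹⁸, u¹⁹, u²⁰}, of order 21.
Check: |G/G'| = 42/21 = 2 is the order of the abelianisation.

Answer: 21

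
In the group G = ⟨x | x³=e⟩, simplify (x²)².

Compute successive powers of (x²), reducing at each step:
  (x²)²: (x²) · x² = x

Answer: x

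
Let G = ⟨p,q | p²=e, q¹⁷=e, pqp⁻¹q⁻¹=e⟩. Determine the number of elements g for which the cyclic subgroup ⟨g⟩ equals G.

G is cyclic of order 34. An element generates G iff its order is 34, and a cyclic group of order 34 has exactly φ(34) = 16 such elements.

Answer: 16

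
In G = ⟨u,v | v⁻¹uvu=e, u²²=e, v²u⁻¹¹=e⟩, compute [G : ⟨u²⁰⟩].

First find ord(u²⁰) by computing successive powers:
  (u²⁰)¹ = u²⁰, (u²⁰)² = u¹⁸, (u²⁰)³ = u¹⁶, (u²⁰)⁴ = u¹⁴, (u²⁰)⁵ = u¹², (u²⁰)⁶ = u¹⁰, (u²⁰)⁷ = u⁸, (u²⁰)⁸ = u⁶, (u²⁰)⁹ = u⁴, (u²⁰)¹⁰ = u², (u²⁰)¹¹ = e.
So |⟨u²⁰⟩| = ord(u²⁰) = 11. With |G| = 44, by Lagrange [G : ⟨u²⁰⟩] = 44/11 = 4.

Answer: 4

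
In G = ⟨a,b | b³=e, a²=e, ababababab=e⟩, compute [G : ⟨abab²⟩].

First find ord(abab²) by computing successive powers:
  (abab²)¹ = abab², (abab²)² = abab²abab², (abab²)³ = bab²abab²a, (abab²)⁴ = bab²a, (abab²)⁵ = e.
So |⟨abab²⟩| = ord(abab²) = 5. With |G| = 60, by Lagrange [G : ⟨abab²⟩] = 60/5 = 12.

Answer: 12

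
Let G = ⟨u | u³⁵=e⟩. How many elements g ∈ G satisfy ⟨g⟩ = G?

G is cyclic of order 35. An element generates G iff its order is 35, and a cyclic group of order 35 has exactly φ(35) = 24 such elements.

Answer: 24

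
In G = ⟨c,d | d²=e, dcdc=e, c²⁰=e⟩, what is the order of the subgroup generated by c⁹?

|⟨c⁹⟩| equals the order of c⁹. Compute successive powers until reaching e:
  (c⁹)¹ = c⁹, (c⁹)² = c¹⁸, (c⁹)³ = c⁷, (c⁹)⁴ = c¹⁶, (c⁹)⁵ = c⁵, (c⁹)⁶ = c¹⁴, (c⁹)⁷ = c³, (c⁹)⁸ = c¹², (c⁹)⁹ = c, (c⁹)¹⁰ = c¹⁰, (c⁹)¹¹ = c¹⁹, (c⁹)¹² = c⁸, (c⁹)¹³ = c¹⁷, (c⁹)¹⁴ = c⁶, (c⁹)¹⁵ = c¹⁵, (c⁹)¹⁶ = c⁴, (c⁹)¹⁷ = c¹³, (c⁹)¹⁸ = c², (c⁹)¹⁹ = c¹¹, (c⁹)²⁰ = e.
The smallest positive k with (c⁹)ᵏ = e is 20, so |⟨c⁹⟩| = 20.

Answer: 20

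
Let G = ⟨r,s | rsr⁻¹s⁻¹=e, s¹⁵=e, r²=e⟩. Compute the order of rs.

Compute successive powers until reaching e:
  (rs)¹ = rs, (rs)² = s², (rs)³ = rs³, (rs)⁴ = s⁴, (rs)⁵ = rs⁵, (rs)⁶ = s⁶, (rs)⁷ = rs⁷, (rs)⁸ = s⁸, (rs)⁹ = rs⁹, (rs)¹⁰ = s¹⁰, (rs)¹¹ = rs¹¹, (rs)¹² = s¹², (rs)¹³ = rs¹³, (rs)¹⁴ = s¹⁴, (rs)¹⁵ = r, (rs)¹⁶ = s, (rs)¹⁷ = rs², (rs)¹⁸ = s³, (rs)¹⁹ = rs⁴, (rs)²⁰ = s⁵, (rs)²¹ = rs⁶, (rs)²² = s⁷, (rs)²³ = rs⁸, (rs)²⁴ = s⁹, (rs)²⁵ = rs¹⁰, (rs)²⁶ = s¹¹, (rs)²⁷ = rs¹², (rs)²⁸ = s¹³, (rs)²⁹ = rs¹⁴, (rs)³⁰ = e.
The smallest positive k with (rs)ᵏ = e is 30.

Answer: 30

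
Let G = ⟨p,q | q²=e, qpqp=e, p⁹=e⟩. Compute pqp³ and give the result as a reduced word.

Multiply left to right, reducing at each step:
  p · q = pq
  (pq) · p³ = p⁷q

Answer: p⁷q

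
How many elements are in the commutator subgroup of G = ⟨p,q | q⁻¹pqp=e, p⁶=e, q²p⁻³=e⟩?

G' = [G, G] is generated by all commutators. The generator-pair commutators are: [p, q] = p².
The subgroup they normally generate is {e, p², p⁴}, of order 3.
Check: |G/G'| = 12/3 = 4 is the order of the abelianisation.

Answer: 3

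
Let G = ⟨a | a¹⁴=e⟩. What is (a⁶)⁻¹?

The order of (a⁶) is 7 (smallest k with (a⁶)ᵏ = e), so (a⁶)⁻¹ = (a⁶)⁶ = a⁸.
Check: (a⁶) · (a⁸) → (a⁶) · a⁸ = e, giving e as required.

Answer: a⁸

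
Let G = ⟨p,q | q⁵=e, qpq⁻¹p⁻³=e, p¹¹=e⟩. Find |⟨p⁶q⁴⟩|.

|⟨p⁶q⁴⟩| equals the order of p⁶q⁴. Compute successive powers until reaching e:
  (p⁶q⁴)¹ = p⁶q⁴, (p⁶q⁴)² = p⁸q³, (p⁶q⁴)³ = p⁵q², (p⁶q⁴)⁴ = p⁴q, (p⁶q⁴)⁵ = e.
The smallest positive k with (p⁶q⁴)ᵏ = e is 5, so |⟨p⁶q⁴⟩| = 5.

Answer: 5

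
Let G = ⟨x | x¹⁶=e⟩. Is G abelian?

G has a single generator, so G is cyclic and hence abelian.

Answer: Yes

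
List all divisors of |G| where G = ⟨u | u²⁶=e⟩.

|G| = 26 = 2 · 13. By Lagrange's theorem the order of any subgroup divides 26; the divisors of 26 are 1, 2, 13, 26.

Answer: 1, 2, 13, 26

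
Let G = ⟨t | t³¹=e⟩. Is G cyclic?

|G| = 31. The element t has order 31 (its powers give 31 distinct elements), so ⟨t⟩ = G and G is cyclic.

Answer: Yes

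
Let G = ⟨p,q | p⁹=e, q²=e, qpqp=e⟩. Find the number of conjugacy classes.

The conjugacy classes (representative and size) are:
  [e] (size 1), [p⁸] (size 2), [p⁷] (size 2), [p⁶] (size 2), [p⁵] (size 2), [p⁴q] (size 9).
Class equation: 1 + 2 + 2 + 2 + 2 + 9 = 18 = |G|. So G has 6 conjugacy classes.

Answer: 6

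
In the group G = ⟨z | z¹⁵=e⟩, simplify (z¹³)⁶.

Compute successive powers of (z¹³), reducing at each step:
  (z¹³)²: (z¹³) · z¹³ = z¹¹
  (z¹³)³: (z¹¹) · z¹³ = z⁹
  (z¹³)⁴: (z⁹) · z¹³ = z⁷
  (z¹³)⁵: (z⁷) · z¹³ = z⁵
  (z¹³)⁶: (z⁵) · z¹³ = z³

Answer: z³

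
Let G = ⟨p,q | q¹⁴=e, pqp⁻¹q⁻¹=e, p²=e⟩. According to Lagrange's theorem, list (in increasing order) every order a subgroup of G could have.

|G| = 28 = 2² · 7. By Lagrange's theorem the order of any subgroup divides 28; the divisors of 28 are 1, 2, 4, 7, 14, 28.

Answer: 1, 2, 4, 7, 14, 28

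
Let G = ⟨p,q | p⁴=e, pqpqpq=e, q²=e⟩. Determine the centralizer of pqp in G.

⟨pqp⟩ ⊆ C_G(pqp) since powers of pqp commute with pqp; so |C_G(pqp)| ≥ |⟨pqp⟩| = 4.
By orbit–stabilizer, |C_G(pqp)| = |G| / |conj. class of pqp| = 24 / 6 = 4.
The 4 elements commuting with pqp are {e, pqp, p³qp³, qp²q}.

Answer: {e, pqp, p³qp³, qp²q}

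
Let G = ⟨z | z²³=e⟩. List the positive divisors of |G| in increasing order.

|G| = 23 = 23. By Lagrange's theorem the order of any subgroup divides 23; the divisors of 23 are 1, 23.

Answer: 1, 23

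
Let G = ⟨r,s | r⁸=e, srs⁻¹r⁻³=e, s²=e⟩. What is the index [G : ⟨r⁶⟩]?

First find ord(r⁶) by computing successive powers:
  (r⁶)¹ = r⁶, (r⁶)² = r⁴, (r⁶)³ = r², (r⁶)⁴ = e.
So |⟨r⁶⟩| = ord(r⁶) = 4. With |G| = 16, by Lagrange [G : ⟨r⁶⟩] = 16/4 = 4.

Answer: 4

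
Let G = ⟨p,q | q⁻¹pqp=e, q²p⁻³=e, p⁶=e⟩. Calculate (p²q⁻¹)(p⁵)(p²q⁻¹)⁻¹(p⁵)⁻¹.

[(p²q⁻¹), (p⁵)] = (p²q⁻¹)·(p⁵)·(p²q⁻¹)⁻¹·(p⁵)⁻¹.
  (p²q⁻¹) · (p⁵) = q
  q · (p²q) = p
  p · p = p²

Answer: p²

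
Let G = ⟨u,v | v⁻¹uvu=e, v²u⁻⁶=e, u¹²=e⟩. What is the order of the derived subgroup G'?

G' = [G, G] is generated by all commutators. The generator-pair commutators are: [u, v] = u².
The subgroup they normally generate is {e, u², u⁴, u⁶, u⁸, u¹⁰}, of order 6.
Check: |G/G'| = 24/6 = 4 is the order of the abelianisation.

Answer: 6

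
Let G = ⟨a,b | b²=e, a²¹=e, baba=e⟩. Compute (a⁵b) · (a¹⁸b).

Compute (a⁵b) · (a¹⁸b) by multiplying left to right and reducing via the relations at each step:
  (a⁵b) · a¹⁸ = a⁸b
  (a⁸b) · b = a⁸

Answer: a⁸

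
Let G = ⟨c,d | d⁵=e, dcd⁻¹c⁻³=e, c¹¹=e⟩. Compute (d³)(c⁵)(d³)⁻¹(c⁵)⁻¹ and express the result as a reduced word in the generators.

[(d³), (c⁵)] = (d³)·(c⁵)·(d³)⁻¹·(c⁵)⁻¹.
  (d³) · (c⁵) = c³d³
  (c³d³) · (d²) = c³
  (c³) · (c⁶) = c⁹

Answer: c⁹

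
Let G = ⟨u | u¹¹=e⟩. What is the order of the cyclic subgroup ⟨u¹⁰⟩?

|⟨u¹⁰⟩| equals the order of u¹⁰. Compute successive powers until reaching e:
  (u¹⁰)¹ = u¹⁰, (u¹⁰)² = u⁹, (u¹⁰)³ = u⁸, (u¹⁰)⁴ = u⁷, (u¹⁰)⁵ = u⁶, (u¹⁰)⁶ = u⁵, (u¹⁰)⁷ = u⁴, (u¹⁰)⁸ = u³, (u¹⁰)⁹ = u², (u¹⁰)¹⁰ = u, (u¹⁰)¹¹ = e.
The smallest positive k with (u¹⁰)ᵏ = e is 11, so |⟨u¹⁰⟩| = 11.

Answer: 11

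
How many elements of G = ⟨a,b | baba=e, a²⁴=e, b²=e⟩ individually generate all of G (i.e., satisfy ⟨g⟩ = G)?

⟨g⟩ = G would require ord(g) = |G| = 48, but the maximum element order in G is 24 < 48. So G is not cyclic and no single element generates it: the count is 0.

Answer: 0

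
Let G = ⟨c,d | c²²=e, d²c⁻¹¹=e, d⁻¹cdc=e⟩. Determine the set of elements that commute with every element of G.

An element z ∈ Z(G) iff z commutes with every generator.
For example c¹¹ is central: (c¹¹)·c = c¹² = c·(c¹¹); (c¹¹)·d = d⁻¹ = d·(c¹¹).
Whereas c ∉ Z(G) since c·d = cd ≠ c¹⁰d⁻¹ = d·c.
Checking each of the 44 elements this way gives Z(G) = {e, c¹¹}, of order 2.

Answer: {e, c¹¹}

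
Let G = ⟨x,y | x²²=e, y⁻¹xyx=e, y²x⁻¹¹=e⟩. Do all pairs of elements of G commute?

x·y = xy but y·x = x¹⁰y⁻¹, so x·y ≠ y·x and G is not abelian.

Answer: No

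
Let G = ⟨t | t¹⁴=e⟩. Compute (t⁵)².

Compute successive powers of (t⁵), reducing at each step:
  (t⁵)²: (t⁵) · t⁵ = t¹⁰

Answer: t¹⁰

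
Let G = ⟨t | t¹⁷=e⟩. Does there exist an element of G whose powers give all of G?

|G| = 17. The element t has order 17 (its powers give 17 distinct elements), so ⟨t⟩ = G and G is cyclic.

Answer: Yes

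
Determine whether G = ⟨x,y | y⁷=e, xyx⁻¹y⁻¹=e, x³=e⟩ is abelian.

Each pair of generators commutes: x·y = xy = y·x. Since the generators pairwise commute, every element of G commutes with every other, so G is abelian.

Answer: Yes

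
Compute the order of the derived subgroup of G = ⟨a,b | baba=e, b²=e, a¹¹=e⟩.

G' = [G, G] is generated by all commutators. The generator-pair commutators are: [a, b] = a².
The subgroup they normally generate is {e, a, a², a³, a⁴, a⁵, a⁶, a⁷, a⁸, a⁹, a¹⁰}, of order 11.
Check: |G/G'| = 22/11 = 2 is the order of the abelianisation.

Answer: 11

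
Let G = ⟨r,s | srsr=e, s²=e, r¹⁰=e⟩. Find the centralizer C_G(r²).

⟨r²⟩ ⊆ C_G(r²) since powers of r² commute with r²; so |C_G(r²)| ≥ |⟨r²⟩| = 5.
By orbit–stabilizer, |C_G(r²)| = |G| / |conj. class of r²| = 20 / 2 = 10.
The 10 elements commuting with r² are {e, r, r², r³, r⁴, r⁵, r⁶, r⁷, r⁸, r⁹}.

Answer: {e, r, r², r³, r⁴, r⁵, r⁶, r⁷, r⁸, r⁹}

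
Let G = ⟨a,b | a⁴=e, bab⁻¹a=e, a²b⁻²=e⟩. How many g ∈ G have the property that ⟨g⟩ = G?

⟨g⟩ = G would require ord(g) = |G| = 8, but the maximum element order in G is 4 < 8. So G is not cyclic and no single element generates it: the count is 0.

Answer: 0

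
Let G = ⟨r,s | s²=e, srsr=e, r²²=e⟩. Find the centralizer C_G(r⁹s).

⟨r⁹s⟩ ⊆ C_G(r⁹s) since powers of r⁹s commute with r⁹s; so |C_G(r⁹s)| ≥ |⟨r⁹s⟩| = 2.
By orbit–stabilizer, |C_G(r⁹s)| = |G| / |conj. class of r⁹s| = 44 / 11 = 4.
The 4 elements commuting with r⁹s are {e, r¹¹, r⁹s, r²⁰s}.

Answer: {e, r¹¹, r⁹s, r²⁰s}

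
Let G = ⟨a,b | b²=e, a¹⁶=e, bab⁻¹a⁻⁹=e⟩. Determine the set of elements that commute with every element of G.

An element z ∈ Z(G) iff z commutes with every generator.
For example a² is central: (a²)·a = a³ = a·(a²); (a²)·b = a²b = b·(a²).
Whereas a ∉ Z(G) since a·b = ab ≠ a⁹b = b·a.
Checking each of the 32 elements this way gives Z(G) = {e, a², a⁴, a⁶, a⁸, a¹⁰, a¹², a¹⁴}, of order 8.

Answer: {e, a², a⁴, a⁶, a⁸, a¹⁰, a¹², a¹⁴}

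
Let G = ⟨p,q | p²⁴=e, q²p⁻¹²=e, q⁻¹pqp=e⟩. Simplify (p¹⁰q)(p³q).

Compute (p¹⁰q) · (p³q) by multiplying left to right and reducing via the relations at each step:
  (p¹⁰q) · p³ = p⁷q
  (p⁷q) · q = p¹⁹

Answer: p¹⁹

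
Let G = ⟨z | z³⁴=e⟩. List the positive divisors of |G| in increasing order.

|G| = 34 = 2 · 17. By Lagrange's theorem the order of any subgroup divides 34; the divisors of 34 are 1, 2, 17, 34.

Answer: 1, 2, 17, 34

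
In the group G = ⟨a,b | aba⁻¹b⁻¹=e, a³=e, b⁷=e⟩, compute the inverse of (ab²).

The order of (ab²) is 21 (smallest k with (ab²)ᵏ = e), so (ab²)⁻¹ = (ab²)²⁰ = a²b⁵.
Check: (ab²) · (a²b⁵) → (ab²) · a² = b²;   (b²) · b⁵ = e, giving e as required.

Answer: a²b⁵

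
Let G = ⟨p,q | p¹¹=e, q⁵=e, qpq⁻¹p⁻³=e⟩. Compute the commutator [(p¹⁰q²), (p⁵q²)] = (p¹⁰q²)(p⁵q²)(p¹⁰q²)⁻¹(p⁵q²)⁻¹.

[(p¹⁰q²), (p⁵q²)] = (p¹⁰q²)·(p⁵q²)·(p¹⁰q²)⁻¹·(p⁵q²)⁻¹.
  (p¹⁰q²) · (p⁵q²) = q⁴
  (q⁴) · (p⁵q³) = p⁹q²
  (p⁹q²) · (p⁸q³) = p⁴

Answer: p⁴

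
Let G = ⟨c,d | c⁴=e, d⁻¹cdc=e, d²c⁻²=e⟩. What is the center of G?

An element z ∈ Z(G) iff z commutes with every generator.
For example c² is central: (c²)·c = c³ = c·(c²); (c²)·d = d⁻¹ = d·(c²).
Whereas c ∉ Z(G) since c·d = cd ≠ cd⁻¹ = d·c.
Checking each of the 8 elements this way gives Z(G) = {e, c²}, of order 2.

Answer: {e, c²}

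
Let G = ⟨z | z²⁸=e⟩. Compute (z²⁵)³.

Compute successive powers of (z²⁵), reducing at each step:
  (z²⁵)²: (z²⁵) · z²⁵ = z²²
  (z²⁵)³: (z²²) · z²⁵ = z¹⁹

Answer: z¹⁹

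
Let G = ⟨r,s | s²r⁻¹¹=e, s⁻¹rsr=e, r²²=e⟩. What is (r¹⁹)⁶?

Compute successive powers of (r¹⁹), reducing at each step:
  (r¹⁹)²: (r¹⁹) · r¹⁹ = r¹⁶
  (r¹⁹)³: (r¹⁶) · r¹⁹ = r¹³
  (r¹⁹)⁴: (r¹³) · r¹⁹ = r¹⁰
  (r¹⁹)⁵: (r¹⁰) · r¹⁹ = r⁷
  (r¹⁹)⁶: (r⁷) · r¹⁹ = r⁴

Answer: r⁴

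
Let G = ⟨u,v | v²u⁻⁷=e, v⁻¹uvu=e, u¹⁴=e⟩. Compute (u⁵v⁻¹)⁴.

Compute successive powers of (u⁵v⁻¹), reducing at each step:
  (u⁵v⁻¹)²: (u⁵v⁻¹) · u⁵ = v⁻¹;   (v⁻¹) · v⁻¹ = u⁷
  (u⁵v⁻¹)³: (u⁷) · u⁵ = u¹²;   (u¹²) · v⁻¹ = u⁵v
  (u⁵v⁻¹)⁴: (u⁵v) · u⁵ = v;   v · v⁻¹ = e

Answer: e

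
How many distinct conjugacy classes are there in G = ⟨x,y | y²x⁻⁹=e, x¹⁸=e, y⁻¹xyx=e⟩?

The conjugacy classes (representative and size) are:
  [e] (size 1), [x¹⁷] (size 2), [x¹⁶] (size 2), [x³] (size 2), [x¹⁴] (size 2), [x¹³] (size 2), [x¹²] (size 2), [x¹¹] (size 2), [x¹⁰] (size 2), [x⁹] (size 1), [x⁸y] (size 9), [xy] (size 9).
Class equation: 1 + 2 + 2 + 2 + 2 + 2 + 2 + 2 + 2 + 1 + 9 + 9 = 36 = |G|. So G has 12 conjugacy classes.

Answer: 12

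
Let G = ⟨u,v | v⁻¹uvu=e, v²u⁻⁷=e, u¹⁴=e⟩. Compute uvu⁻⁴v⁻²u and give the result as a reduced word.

Multiply left to right, reducing at each step:
  u · v = uv
  (uv) · u⁻⁴ = u⁵v
  (u⁵v) · v⁻² = u⁵v⁻¹
  (u⁵v⁻¹) · u = u⁴v⁻¹

Answer: u⁴v⁻¹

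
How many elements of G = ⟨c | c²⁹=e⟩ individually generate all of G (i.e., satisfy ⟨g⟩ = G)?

G is cyclic of order 29. An element generates G iff its order is 29, and a cyclic group of order 29 has exactly φ(29) = 28 such elements.

Answer: 28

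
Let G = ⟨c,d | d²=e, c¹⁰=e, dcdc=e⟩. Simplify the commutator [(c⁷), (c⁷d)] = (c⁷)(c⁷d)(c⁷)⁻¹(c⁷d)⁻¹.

[(c⁷), (c⁷d)] = (c⁷)·(c⁷d)·(c⁷)⁻¹·(c⁷d)⁻¹.
  (c⁷) · (c⁷d) = c⁴d
  (c⁴d) · (c³) = cd
  (cd) · (c⁷d) = c⁴

Answer: c⁴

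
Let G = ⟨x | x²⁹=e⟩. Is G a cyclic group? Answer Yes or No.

|G| = 29. The element x has order 29 (its powers give 29 distinct elements), so ⟨x⟩ = G and G is cyclic.

Answer: Yes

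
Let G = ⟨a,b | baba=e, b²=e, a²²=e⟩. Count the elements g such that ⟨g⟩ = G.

⟨g⟩ = G would require ord(g) = |G| = 44, but the maximum element order in G is 22 < 44. So G is not cyclic and no single element generates it: the count is 0.

Answer: 0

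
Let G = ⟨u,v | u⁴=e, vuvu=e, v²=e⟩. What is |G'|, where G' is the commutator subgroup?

G' = [G, G] is generated by all commutators. The generator-pair commutators are: [u, v] = u².
The subgroup they normally generate is {e, u²}, of order 2.
Check: |G/G'| = 8/2 = 4 is the order of the abelianisation.

Answer: 2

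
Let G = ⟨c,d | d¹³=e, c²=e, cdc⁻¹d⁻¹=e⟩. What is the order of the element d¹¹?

Compute successive powers until reaching e:
  (d¹¹)¹ = d¹¹, (d¹¹)² = d⁹, (d¹¹)³ = d⁷, (d¹¹)⁴ = d⁵, (d¹¹)⁵ = d³, (d¹¹)⁶ = d, (d¹¹)⁷ = d¹², (d¹¹)⁸ = d¹⁰, (d¹¹)⁹ = d⁸, (d¹¹)¹⁰ = d⁶, (d¹¹)¹¹ = d⁴, (d¹¹)¹² = d², (d¹¹)¹³ = e.
The smallest positive k with (d¹¹)ᵏ = e is 13.

Answer: 13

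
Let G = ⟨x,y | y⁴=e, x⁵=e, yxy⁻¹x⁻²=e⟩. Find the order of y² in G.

Compute successive powers until reaching e:
  (y²)¹ = y², (y²)² = e.
The smallest positive k with (y²)ᵏ = e is 2.

Answer: 2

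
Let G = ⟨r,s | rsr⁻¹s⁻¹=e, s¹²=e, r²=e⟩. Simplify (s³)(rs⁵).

Compute (s³) · (rs⁵) by multiplying left to right and reducing via the relations at each step:
  (s³) · r = rs³
  (rs³) · s⁵ = rs⁸

Answer: rs⁸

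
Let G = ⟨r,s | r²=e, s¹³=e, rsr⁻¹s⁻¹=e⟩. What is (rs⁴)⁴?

Compute successive powers of (rs⁴), reducing at each step:
  (rs⁴)²: (rs⁴) · r = s⁴;   (s⁴) · s⁴ = s⁸
  (rs⁴)³: (s⁸) · r = rs⁸;   (rs⁸) · s⁴ = rs¹²
  (rs⁴)⁴: (rs¹²) · r = s¹²;   (s¹²) · s⁴ = s³

Answer: s³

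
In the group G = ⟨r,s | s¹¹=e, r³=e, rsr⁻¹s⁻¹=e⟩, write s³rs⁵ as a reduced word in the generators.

Multiply left to right, reducing at each step:
  (s³) · r = rs³
  (rs³) · s⁵ = rs⁸

Answer: rs⁸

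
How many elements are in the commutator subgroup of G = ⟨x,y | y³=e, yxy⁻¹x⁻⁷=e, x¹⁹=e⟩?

G' = [G, G] is generated by all commutators. The generator-pair commutators are: [x, y] = x¹³.
The subgroup they normally generate is {e, x, x², x³, x⁴, x⁵, x⁶, x⁷, x⁸, x⁹, x¹⁰, x¹¹, x¹², x¹³, x¹⁴, x¹⁵, x¹⁶, x¹⁷, x¹⁸}, of order 19.
Check: |G/G'| = 57/19 = 3 is the order of the abelianisation.

Answer: 19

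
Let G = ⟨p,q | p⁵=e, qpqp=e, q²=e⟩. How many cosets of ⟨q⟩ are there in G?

First find ord(q) by computing successive powers:
  q¹ = q, q² = e.
So |⟨q⟩| = ord(q) = 2. With |G| = 10, by Lagrange [G : ⟨q⟩] = 10/2 = 5.

Answer: 5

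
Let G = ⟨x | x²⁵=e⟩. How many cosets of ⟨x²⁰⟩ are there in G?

First find ord(x²⁰) by computing successive powers:
  (x²⁰)¹ = x²⁰, (x²⁰)² = x¹⁵, (x²⁰)³ = x¹⁰, (x²⁰)⁴ = x⁵, (x²⁰)⁵ = e.
So |⟨x²⁰⟩| = ord(x²⁰) = 5. With |G| = 25, by Lagrange [G : ⟨x²⁰⟩] = 25/5 = 5.

Answer: 5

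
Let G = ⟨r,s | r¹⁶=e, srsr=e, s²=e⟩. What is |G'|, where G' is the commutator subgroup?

G' = [G, G] is generated by all commutators. The generator-pair commutators are: [r, s] = r².
The subgroup they normally generate is {e, r², r⁴, r⁶, r⁸, r¹⁰, r¹², r¹⁴}, of order 8.
Check: |G/G'| = 32/8 = 4 is the order of the abelianisation.

Answer: 8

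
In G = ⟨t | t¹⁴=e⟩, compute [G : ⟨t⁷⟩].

First find ord(t⁷) by computing successive powers:
  (t⁷)¹ = t⁷, (t⁷)² = e.
So |⟨t⁷⟩| = ord(t⁷) = 2. With |G| = 14, by Lagrange [G : ⟨t⁷⟩] = 14/2 = 7.

Answer: 7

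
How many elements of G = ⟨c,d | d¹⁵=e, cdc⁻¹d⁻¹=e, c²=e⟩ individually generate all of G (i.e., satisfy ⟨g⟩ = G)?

G is cyclic of order 30. An element generates G iff its order is 30, and a cyclic group of order 30 has exactly φ(30) = 8 such elements.

Answer: 8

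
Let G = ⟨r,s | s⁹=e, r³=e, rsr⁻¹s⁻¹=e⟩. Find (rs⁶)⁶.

Compute successive powers of (rs⁶), reducing at each step:
  (rs⁶)²: (rs⁶) · r = r²s⁶;   (r²s⁶) · s⁶ = r²s³
  (rs⁶)³: (r²s³) · r = s³;   (s³) · s⁶ = e
  (rs⁶)⁴: e · r = r;   r · s⁶ = rs⁶
  (rs⁶)⁵: (rs⁶) · r = r²s⁶;   (r²s⁶) · s⁶ = r²s³
  (rs⁶)⁶: (r²s³) · r = s³;   (s³) · s⁶ = e

Answer: e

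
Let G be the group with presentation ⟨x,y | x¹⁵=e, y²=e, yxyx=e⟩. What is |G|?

Enumerate words in the generators, reducing via the relations: the distinct elements are
  {e, x, y, xy, x², x³, x⁴, x⁵, x⁶, x⁷, x⁸, x⁹, x²y, x³y, x¹², x¹³, x¹¹, x¹⁰, x¹⁴, x⁴y, x⁵y, x⁶y, x⁷y, x⁸y, x⁹y, x¹²y, x¹³y, x¹¹y, x¹⁰y, x¹⁴y}.
No further products give new elements, so |G| = 30.

Answer: 30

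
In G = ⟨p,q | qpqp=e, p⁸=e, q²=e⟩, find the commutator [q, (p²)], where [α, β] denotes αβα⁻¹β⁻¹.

[q, (p²)] = q·(p²)·q⁻¹·(p²)⁻¹.
  q · (p²) = p⁶q
  (p⁶q) · q = p⁶
  (p⁶) · (p⁶) = p⁴

Answer: p⁴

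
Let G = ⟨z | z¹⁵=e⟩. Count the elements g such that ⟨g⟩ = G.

G is cyclic of order 15. An element generates G iff its order is 15, and a cyclic group of order 15 has exactly φ(15) = 8 such elements.

Answer: 8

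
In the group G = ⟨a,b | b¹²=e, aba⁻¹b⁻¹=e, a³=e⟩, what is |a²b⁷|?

Compute successive powers until reaching e:
  (a²b⁷)¹ = a²b⁷, (a²b⁷)² = ab², (a²b⁷)³ = b⁹, (a²b⁷)⁴ = a²b⁴, (a²b⁷)⁵ = ab¹¹, (a²b⁷)⁶ = b⁶, (a²b⁷)⁷ = a²b, (a²b⁷)⁸ = ab⁸, (a²b⁷)⁹ = b³, (a²b⁷)¹⁰ = a²b¹⁰, (a²b⁷)¹¹ = ab⁵, (a²b⁷)¹² = e.
The smallest positive k with (a²b⁷)ᵏ = e is 12.

Answer: 12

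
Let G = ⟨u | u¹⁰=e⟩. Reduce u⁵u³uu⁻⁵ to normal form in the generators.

Multiply left to right, reducing at each step:
  (u⁵) · u³ = u⁸
  (u⁸) · u = u⁹
  (u⁹) · u⁻⁵ = u⁴

Answer: u⁴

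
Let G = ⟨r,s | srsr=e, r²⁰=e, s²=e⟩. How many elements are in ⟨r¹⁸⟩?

|⟨r¹⁸⟩| equals the order of r¹⁸. Compute successive powers until reaching e:
  (r¹⁸)¹ = r¹⁸, (r¹⁸)² = r¹⁶, (r¹⁸)³ = r¹⁴, (r¹⁸)⁴ = r¹², (r¹⁸)⁵ = r¹⁰, (r¹⁸)⁶ = r⁸, (r¹⁸)⁷ = r⁶, (r¹⁸)⁸ = r⁴, (r¹⁸)⁹ = r², (r¹⁸)¹⁰ = e.
The smallest positive k with (r¹⁸)ᵏ = e is 10, so |⟨r¹⁸⟩| = 10.

Answer: 10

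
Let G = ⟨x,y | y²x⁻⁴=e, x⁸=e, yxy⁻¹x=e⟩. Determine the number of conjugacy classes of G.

The conjugacy classes (representative and size) are:
  [e] (size 1), [x⁷] (size 2), [x²] (size 2), [x⁵] (size 2), [x⁴] (size 1), [x²y⁻¹] (size 4), [x³y] (size 4).
Class equation: 1 + 2 + 2 + 2 + 1 + 4 + 4 = 16 = |G|. So G has 7 conjugacy classes.

Answer: 7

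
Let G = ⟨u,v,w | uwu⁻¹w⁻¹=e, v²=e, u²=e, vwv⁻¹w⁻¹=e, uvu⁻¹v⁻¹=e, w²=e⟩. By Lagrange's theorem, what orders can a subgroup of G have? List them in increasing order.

|G| = 8 = 2³. By Lagrange's theorem the order of any subgroup divides 8; the divisors of 8 are 1, 2, 4, 8.

Answer: 1, 2, 4, 8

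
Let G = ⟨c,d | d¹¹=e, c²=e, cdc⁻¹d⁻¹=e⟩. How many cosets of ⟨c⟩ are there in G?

First find ord(c) by computing successive powers:
  c¹ = c, c² = e.
So |⟨c⟩| = ord(c) = 2. With |G| = 22, by Lagrange [G : ⟨c⟩] = 22/2 = 11.

Answer: 11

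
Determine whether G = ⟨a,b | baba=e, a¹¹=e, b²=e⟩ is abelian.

a·b = ab but b·a = a¹⁰b, so a·b ≠ b·a and G is not abelian.

Answer: No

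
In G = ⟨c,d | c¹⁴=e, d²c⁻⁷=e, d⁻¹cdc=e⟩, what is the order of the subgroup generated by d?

|⟨d⟩| equals the order of d. Compute successive powers until reaching e:
  d¹ = d, d² = c⁷, d³ = d⁻¹, d⁴ = e.
The smallest positive k with dᵏ = e is 4, so |⟨d⟩| = 4.

Answer: 4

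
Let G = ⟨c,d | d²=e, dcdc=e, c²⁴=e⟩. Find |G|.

Enumerate words in the generators, reducing via the relations: the distinct elements are
  {c, d, e, cd, c², c³, c⁴, c⁵, c⁶, c⁷, c⁸, c⁹, c²d, c²², c²³, c²¹, c²⁰, c³d, c¹², c¹³, c¹¹, c¹⁰, c¹⁴, c¹⁵, c¹⁶, c¹⁷, c¹⁸, c¹⁹, c⁴d, c⁵d, c⁶d, c⁷d, c⁸d, c⁹d, c²²d, c²³d, c²¹d, c²⁰d, c¹²d, c¹³d, c¹¹d, c¹⁰d, c¹⁴d, c¹⁵d, c¹⁶d, c¹⁷d, c¹⁸d, c¹⁹d}.
No further products give new elements, so |G| = 48.

Answer: 48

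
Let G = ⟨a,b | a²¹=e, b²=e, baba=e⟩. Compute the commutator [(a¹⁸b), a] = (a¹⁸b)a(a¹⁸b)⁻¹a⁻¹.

[(a¹⁸b), a] = (a¹⁸b)·a·(a¹⁸b)⁻¹·a⁻¹.
  (a¹⁸b) · a = a¹⁷b
  (a¹⁷b) · (a¹⁸b) = a²⁰
  (a²⁰) · (a²⁰) = a¹⁹

Answer: a¹⁹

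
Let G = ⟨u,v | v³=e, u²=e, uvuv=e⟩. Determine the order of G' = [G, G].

G' = [G, G] is generated by all commutators. The generator-pair commutators are: [u, v] = v.
The subgroup they normally generate is {e, v, v²}, of order 3.
Check: |G/G'| = 6/3 = 2 is the order of the abelianisation.

Answer: 3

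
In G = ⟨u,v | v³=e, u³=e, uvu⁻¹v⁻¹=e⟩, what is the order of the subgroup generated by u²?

|⟨u²⟩| equals the order of u². Compute successive powers until reaching e:
  (u²)¹ = u², (u²)² = u, (u²)³ = e.
The smallest positive k with (u²)ᵏ = e is 3, so |⟨u²⟩| = 3.

Answer: 3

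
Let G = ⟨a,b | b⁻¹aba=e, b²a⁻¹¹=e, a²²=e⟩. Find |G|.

Enumerate words in the generators, reducing via the relations: the distinct elements are
  {a, b, e, ab, a², a³, a⁴, a⁵, a⁶, a⁷, a⁸, a⁹, a²b, a²¹, a²⁰, a³b, a¹², a¹³, a¹¹, a¹⁰, a¹⁴, a¹⁵, a¹⁶, a¹⁷, a¹⁸, a¹⁹, a⁴b, a⁵b, a⁶b, a⁷b, a⁸b, a⁹b, b⁻¹, ab⁻¹, a¹⁰b, a²b⁻¹, a³b⁻¹, a⁴b⁻¹, a⁵b⁻¹, a⁶b⁻¹, a⁷b⁻¹, a⁸b⁻¹, a⁹b⁻¹, a¹⁰b⁻¹}.
No further products give new elements, so |G| = 44.

Answer: 44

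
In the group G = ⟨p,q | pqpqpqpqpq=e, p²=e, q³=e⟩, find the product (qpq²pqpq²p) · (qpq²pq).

Compute (qpq²pqpq²p) · (qpq²pq) by multiplying left to right and reducing via the relations at each step:
  (qpq²pqpq²p) · q = qpq²pqpq²pq
  (qpq²pqpq²pq) · p = pqpq²pqpq²pq
  (pqpq²pqpq²pq) · q² = pqpq²pqpq²p
  (pqpq²pqpq²p) · p = pqpq²pqpq²
  (pqpq²pqpq²) · q = pqpq²pqp

Answer: pqpq²pqp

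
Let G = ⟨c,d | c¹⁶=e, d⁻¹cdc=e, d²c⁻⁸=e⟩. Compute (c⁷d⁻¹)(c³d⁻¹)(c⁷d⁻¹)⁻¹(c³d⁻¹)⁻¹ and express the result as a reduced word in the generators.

[(c⁷d⁻¹), (c³d⁻¹)] = (c⁷d⁻¹)·(c³d⁻¹)·(c⁷d⁻¹)⁻¹·(c³d⁻¹)⁻¹.
  (c⁷d⁻¹) · (c³d⁻¹) = c¹²
  (c¹²) · (c⁷d) = c³d
  (c³d) · (c³d) = c⁸

Answer: c⁸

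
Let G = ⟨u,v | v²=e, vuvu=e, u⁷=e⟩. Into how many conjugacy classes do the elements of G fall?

The conjugacy classes (representative and size) are:
  [e] (size 1), [u⁶] (size 2), [u⁵] (size 2), [u⁴] (size 2), [uv] (size 7).
Class equation: 1 + 2 + 2 + 2 + 7 = 14 = |G|. So G has 5 conjugacy classes.

Answer: 5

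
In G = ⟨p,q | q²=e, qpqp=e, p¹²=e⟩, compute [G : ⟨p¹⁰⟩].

First find ord(p¹⁰) by computing successive powers:
  (p¹⁰)¹ = p¹⁰, (p¹⁰)² = p⁸, (p¹⁰)³ = p⁶, (p¹⁰)⁴ = p⁴, (p¹⁰)⁵ = p², (p¹⁰)⁶ = e.
So |⟨p¹⁰⟩| = ord(p¹⁰) = 6. With |G| = 24, by Lagrange [G : ⟨p¹⁰⟩] = 24/6 = 4.

Answer: 4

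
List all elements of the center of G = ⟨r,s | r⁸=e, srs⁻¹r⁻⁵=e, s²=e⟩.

An element z ∈ Z(G) iff z commutes with every generator.
For example r² is central: (r²)·r = r³ = r·(r²); (r²)·s = r²s = s·(r²).
Whereas r ∉ Z(G) since r·s = rs ≠ r⁵s = s·r.
Checking each of the 16 elements this way gives Z(G) = {e, r², r⁴, r⁶}, of order 4.

Answer: {e, r², r⁴, r⁶}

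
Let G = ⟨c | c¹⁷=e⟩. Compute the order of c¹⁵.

Compute successive powers until reaching e:
  (c¹⁵)¹ = c¹⁵, (c¹⁵)² = c¹³, (c¹⁵)³ = c¹¹, (c¹⁵)⁴ = c⁹, (c¹⁵)⁵ = c⁷, (c¹⁵)⁶ = c⁵, (c¹⁵)⁷ = c³, (c¹⁵)⁸ = c, (c¹⁵)⁹ = c¹⁶, (c¹⁵)¹⁰ = c¹⁴, (c¹⁵)¹¹ = c¹², (c¹⁵)¹² = c¹⁰, (c¹⁵)¹³ = c⁸, (c¹⁵)¹⁴ = c⁶, (c¹⁵)¹⁵ = c⁴, (c¹⁵)¹⁶ = c², (c¹⁵)¹⁷ = e.
The smallest positive k with (c¹⁵)ᵏ = e is 17.

Answer: 17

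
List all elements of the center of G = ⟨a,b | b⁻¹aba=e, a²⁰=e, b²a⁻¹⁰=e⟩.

An element z ∈ Z(G) iff z commutes with every generator.
For example a¹⁰ is central: (a¹⁰)·a = a¹¹ = a·(a¹⁰); (a¹⁰)·b = b⁻¹ = b·(a¹⁰).
Whereas a ∉ Z(G) since a·b = ab ≠ a⁹b⁻¹ = b·a.
Checking each of the 40 elements this way gives Z(G) = {e, a¹⁰}, of order 2.

Answer: {e, a¹⁰}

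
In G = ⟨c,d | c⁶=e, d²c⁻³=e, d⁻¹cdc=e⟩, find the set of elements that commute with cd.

⟨cd⟩ ⊆ C_G(cd) since powers of cd commute with cd; so |C_G(cd)| ≥ |⟨cd⟩| = 4.
By orbit–stabilizer, |C_G(cd)| = |G| / |conj. class of cd| = 12 / 3 = 4.
The 4 elements commuting with cd are {e, c³, cd, cd⁻¹}.

Answer: {e, c³, cd, cd⁻¹}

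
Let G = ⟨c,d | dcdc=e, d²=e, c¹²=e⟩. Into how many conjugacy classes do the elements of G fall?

The conjugacy classes (representative and size) are:
  [e] (size 1), [c¹¹] (size 2), [c²] (size 2), [c⁹] (size 2), [c⁴] (size 2), [c⁵] (size 2), [c⁶] (size 1), [d] (size 6), [cd] (size 6).
Class equation: 1 + 2 + 2 + 2 + 2 + 2 + 1 + 6 + 6 = 24 = |G|. So G has 9 conjugacy classes.

Answer: 9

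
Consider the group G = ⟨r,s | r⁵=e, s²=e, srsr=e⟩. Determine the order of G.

Enumerate words in the generators, reducing via the relations: the distinct elements are
  {e, r, s, rs, r², r³, r⁴, r²s, r³s, r⁴s}.
No further products give new elements, so |G| = 10.

Answer: 10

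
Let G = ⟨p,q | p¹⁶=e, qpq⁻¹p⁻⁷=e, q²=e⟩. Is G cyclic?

Every cyclic group is abelian. But p·q = pq while q·p = p⁷q, so p·q ≠ q·p and G is not abelian. Hence G is not cyclic.

Answer: No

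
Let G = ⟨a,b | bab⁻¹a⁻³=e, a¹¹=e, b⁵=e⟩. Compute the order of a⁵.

Compute successive powers until reaching e:
  (a⁵)¹ = a⁵, (a⁵)² = a¹⁰, (a⁵)³ = a⁴, (a⁵)⁴ = a⁹, (a⁵)⁵ = a³, (a⁵)⁶ = a⁸, (a⁵)⁷ = a², (a⁵)⁸ = a⁷, (a⁵)⁹ = a, (a⁵)¹⁰ = a⁶, (a⁵)¹¹ = e.
The smallest positive k with (a⁵)ᵏ = e is 11.

Answer: 11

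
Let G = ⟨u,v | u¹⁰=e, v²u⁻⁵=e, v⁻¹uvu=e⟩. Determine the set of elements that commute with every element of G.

An element z ∈ Z(G) iff z commutes with every generator.
For example u⁵ is central: (u⁵)·u = u⁶ = u·(u⁵); (u⁵)·v = v⁻¹ = v·(u⁵).
Whereas u ∉ Z(G) since u·v = uv ≠ u⁴v⁻¹ = v·u.
Checking each of the 20 elements this way gives Z(G) = {e, u⁵}, of order 2.

Answer: {e, u⁵}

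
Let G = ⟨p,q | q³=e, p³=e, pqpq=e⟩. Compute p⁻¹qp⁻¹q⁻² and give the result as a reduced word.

Multiply left to right, reducing at each step:
  (p²) · q = p²q
  (p²q) · p⁻¹ = pq²p
  (pq²p) · q⁻² = q²p

Answer: q²p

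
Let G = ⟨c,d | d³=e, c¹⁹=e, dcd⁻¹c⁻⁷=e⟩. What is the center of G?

An element z ∈ Z(G) iff z commutes with every generator.
For example e is central: e·c = c = c·e; e·d = d = d·e.
Whereas c ∉ Z(G) since c·d = cd ≠ c⁷d = d·c.
Checking each of the 57 elements this way gives Z(G) = {e}, of order 1.

Answer: {e}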